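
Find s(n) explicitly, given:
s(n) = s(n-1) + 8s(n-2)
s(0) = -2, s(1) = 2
Characteristic equation: x² - x - 8 = 0.
Discriminant Δ = (1)² + 4·(8) = 33.
Roots r₁,₂ = (1 ± √33)/2, so r₁ = \frac{1}{2} + \frac{\sqrt{33}}{2}, r₂ = \frac{1}{2} - \frac{\sqrt{33}}{2}.
General solution: s(n) = A·r₁^n + B·r₂^n.
From the initial conditions, A + B = -2 and r₁A + r₂B = 2.
Since r₁ - r₂ = √33: A = (2 - (-2)r₂)/√33 = -1 + \frac{\sqrt{33}}{11}, and B = -2 - A = -1 - \frac{\sqrt{33}}{11}.
So s(n) = \left(-1 + \frac{\sqrt{33}}{11}\right)\left(\frac{1}{2} + \frac{\sqrt{33}}{2}\right)^n + \left(-1 - \frac{\sqrt{33}}{11}\right)\left(\frac{1}{2} - \frac{\sqrt{33}}{2}\right)^n.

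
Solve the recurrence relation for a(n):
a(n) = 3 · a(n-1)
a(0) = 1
Pure geometric recurrence with ratio 3.
By induction a(n) = a(0) · (3)^n = 3^{n}.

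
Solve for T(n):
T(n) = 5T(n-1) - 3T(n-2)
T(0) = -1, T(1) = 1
Characteristic equation: x² - 5x + 3 = 0.
Discriminant Δ = (5)² + 4·(-3) = 13.
Roots r₁,₂ = (5 ± √13)/2, so r₁ = \frac{\sqrt{13}}{2} + \frac{5}{2}, r₂ = \frac{5}{2} - \frac{\sqrt{13}}{2}.
General solution: T(n) = A·r₁^n + B·r₂^n.
From the initial conditions, A + B = -1 and r₁A + r₂B = 1.
Since r₁ - r₂ = √13: A = (1 - (-1)r₂)/√13 = - \frac{1}{2} + \frac{7 \sqrt{13}}{26}, and B = -1 - A = - \frac{7 \sqrt{13}}{26} - \frac{1}{2}.
So T(n) = \left(- \frac{1}{2} + \frac{7 \sqrt{13}}{26}\right)\left(\frac{\sqrt{13}}{2} + \frac{5}{2}\right)^n + \left(- \frac{7 \sqrt{13}}{26} - \frac{1}{2}\right)\left(\frac{5}{2} - \frac{\sqrt{13}}{2}\right)^n.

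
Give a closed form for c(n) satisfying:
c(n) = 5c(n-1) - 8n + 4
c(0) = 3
First-order linear with linear forcing.
Homogeneous solution: c_h(n) = A·(5)^n.
Try particular c_p(n) = pn + q. Substituting:
  pn + q = 5(p(n-1) + q) - 8n + 4.
Matching the n-coefficient: p = 5p - 8 ⇒ p = 2.
Matching constants: q = -5p + 5q + 4 ⇒ q = \frac{3}{2}.
General: c(n) = A·(5)^n + 2 n + \frac{3}{2}.
Apply c(0) = 3: A + \frac{3}{2} = 3 ⇒ A = \frac{3}{2}.
So c(n) = \frac{3 \cdot 5^{n}}{2} + 2 n + \frac{3}{2}.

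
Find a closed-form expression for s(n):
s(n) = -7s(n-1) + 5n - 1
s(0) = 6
First-order linear with linear forcing.
Homogeneous solution: s_h(n) = A·(-7)^n.
Try particular s_p(n) = pn + q. Substituting:
  pn + q = -7(p(n-1) + q) + 5n - 1.
Matching the n-coefficient: p = -7p + 5 ⇒ p = \frac{5}{8}.
Matching constants: q = 7p - 7q - 1 ⇒ q = \frac{27}{64}.
General: s(n) = A·(-7)^n + \frac{5 n}{8} + \frac{27}{64}.
Apply s(0) = 6: A + \frac{27}{64} = 6 ⇒ A = \frac{357}{64}.
So s(n) = \frac{357 \left(-7\right)^{n}}{64} + \frac{5 n}{8} + \frac{27}{64}.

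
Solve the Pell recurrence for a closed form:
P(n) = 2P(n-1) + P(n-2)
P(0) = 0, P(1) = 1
This is the Pell sequence.
Characteristic equation: x² - 2x - 1 = 0; roots r₁ = 1 + \sqrt{2}, r₂ = 1 - \sqrt{2}.
General: P(n) = A·r₁^n + B·r₂^n. Solving with P(0)=0, P(1)=1 gives A = \frac{\sqrt{2}}{4}, B = - \frac{\sqrt{2}}{4}.
So P(n) = \frac{\sqrt{2} \left(- \left(1 - \sqrt{2}\right)^{n} + \left(1 + \sqrt{2}\right)^{n}\right)}{4}.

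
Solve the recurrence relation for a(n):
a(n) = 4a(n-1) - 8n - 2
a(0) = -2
First-order linear with linear forcing.
Homogeneous solution: a_h(n) = A·(4)^n.
Try particular a_p(n) = pn + q. Substituting:
  pn + q = 4(p(n-1) + q) - 8n - 2.
Matching the n-coefficient: p = 4p - 8 ⇒ p = \frac{8}{3}.
Matching constants: q = -4p + 4q - 2 ⇒ q = \frac{38}{9}.
General: a(n) = A·(4)^n + \frac{8 n}{3} + \frac{38}{9}.
Apply a(0) = -2: A + \frac{38}{9} = -2 ⇒ A = - \frac{56}{9}.
So a(n) = - \frac{56 \cdot 4^{n}}{9} + \frac{8 n}{3} + \frac{38}{9}.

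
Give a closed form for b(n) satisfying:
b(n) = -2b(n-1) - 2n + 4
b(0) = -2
First-order linear with linear forcing.
Homogeneous solution: b_h(n) = A·(-2)^n.
Try particular b_p(n) = pn + q. Substituting:
  pn + q = -2(p(n-1) + q) - 2n + 4.
Matching the n-coefficient: p = -2p - 2 ⇒ p = - \frac{2}{3}.
Matching constants: q = 2p - 2q + 4 ⇒ q = \frac{8}{9}.
General: b(n) = A·(-2)^n - \frac{2 n}{3} + \frac{8}{9}.
Apply b(0) = -2: A + \frac{8}{9} = -2 ⇒ A = - \frac{26}{9}.
So b(n) = - \frac{26 \left(-2\right)^{n}}{9} - \frac{2 n}{3} + \frac{8}{9}.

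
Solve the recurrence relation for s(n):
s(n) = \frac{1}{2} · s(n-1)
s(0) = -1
Pure geometric recurrence with ratio \frac{1}{2}.
By induction s(n) = s(0) · (\frac{1}{2})^n = - 2^{- n}.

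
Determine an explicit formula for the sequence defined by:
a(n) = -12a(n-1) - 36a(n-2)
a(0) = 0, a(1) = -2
Characteristic equation: x² + 12x + 36 = 0, which is (x - (-6))².
Repeated root r = -6.
General solution: a(n) = (A + Bn)·(-6)^n.
From a(0) = 0: A = 0.
From a(1) = -2: (A + B)·(-6) = -2 ⇒ B = \frac{1}{3}.
So a(n) = \left(\frac{n}{3}\right) \cdot (-6)^n.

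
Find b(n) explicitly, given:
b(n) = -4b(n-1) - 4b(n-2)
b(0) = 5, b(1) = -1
Characteristic equation: x² + 4x + 4 = 0, which is (x - (-2))².
Repeated root r = -2.
General solution: b(n) = (A + Bn)·(-2)^n.
From b(0) = 5: A = 5.
From b(1) = -1: (A + B)·(-2) = -1 ⇒ B = - \frac{9}{2}.
So b(n) = \left(5 - \frac{9 n}{2}\right) \cdot (-2)^n.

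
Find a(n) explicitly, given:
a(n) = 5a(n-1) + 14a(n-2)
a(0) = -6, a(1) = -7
Characteristic equation: x² - 5x - 14 = 0, which factors as (x - (7))(x - (-2)) = 0.
Roots r₁ = 7, r₂ = -2 (distinct).
General solution: a(n) = A·(7)^n + B·(-2)^n.
From a(0) = -6: A + B = -6.
From a(1) = -7: 7A - 2B = -7.
Solving: A = - \frac{19}{9}, B = - \frac{35}{9}.
So a(n) = - \frac{35 \left(-2\right)^{n}}{9} - \frac{19 \cdot 7^{n}}{9}.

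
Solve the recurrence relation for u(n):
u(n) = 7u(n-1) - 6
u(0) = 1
First-order linear non-homogeneous.
Homogeneous solution: u_h(n) = A·(7)^n.
Try constant particular solution u_p = K: K = 7K - 6 ⇒ K = 1.
General: u(n) = A·(7)^n + 1.
Apply u(0) = 1: A + 1 = 1 ⇒ A = 0.
So u(n) = 1.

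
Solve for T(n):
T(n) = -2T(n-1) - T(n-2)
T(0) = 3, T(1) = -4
Characteristic equation: x² + 2x + 1 = 0, which is (x - (-1))².
Repeated root r = -1.
General solution: T(n) = (A + Bn)·(-1)^n.
From T(0) = 3: A = 3.
From T(1) = -4: (A + B)·(-1) = -4 ⇒ B = 1.
So T(n) = \left(n + 3\right) \cdot (-1)^n.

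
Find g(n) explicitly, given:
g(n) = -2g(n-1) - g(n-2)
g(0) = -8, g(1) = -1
Characteristic equation: x² + 2x + 1 = 0, which is (x - (-1))².
Repeated root r = -1.
General solution: g(n) = (A + Bn)·(-1)^n.
From g(0) = -8: A = -8.
From g(1) = -1: (A + B)·(-1) = -1 ⇒ B = 9.
So g(n) = \left(9 n - 8\right) \cdot (-1)^n.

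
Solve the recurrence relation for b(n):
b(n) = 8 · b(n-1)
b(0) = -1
Pure geometric recurrence with ratio 8.
By induction b(n) = b(0) · (8)^n = - 8^{n}.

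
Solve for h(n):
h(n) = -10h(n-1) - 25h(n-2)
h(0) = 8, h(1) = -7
Characteristic equation: x² + 10x + 25 = 0, which is (x - (-5))².
Repeated root r = -5.
General solution: h(n) = (A + Bn)·(-5)^n.
From h(0) = 8: A = 8.
From h(1) = -7: (A + B)·(-5) = -7 ⇒ B = - \frac{33}{5}.
So h(n) = \left(8 - \frac{33 n}{5}\right) \cdot (-5)^n.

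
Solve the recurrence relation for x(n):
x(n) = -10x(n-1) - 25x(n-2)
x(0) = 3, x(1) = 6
Characteristic equation: x² + 10x + 25 = 0, which is (x - (-5))².
Repeated root r = -5.
General solution: x(n) = (A + Bn)·(-5)^n.
From x(0) = 3: A = 3.
From x(1) = 6: (A + B)·(-5) = 6 ⇒ B = - \frac{21}{5}.
So x(n) = \left(3 - \frac{21 n}{5}\right) \cdot (-5)^n.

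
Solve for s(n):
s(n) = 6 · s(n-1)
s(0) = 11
Pure geometric recurrence with ratio 6.
By induction s(n) = s(0) · (6)^n = 11 \cdot 6^{n}.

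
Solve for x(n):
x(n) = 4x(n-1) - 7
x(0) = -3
First-order linear non-homogeneous.
Homogeneous solution: x_h(n) = A·(4)^n.
Try constant particular solution x_p = K: K = 4K - 7 ⇒ K = \frac{7}{3}.
General: x(n) = A·(4)^n + \frac{7}{3}.
Apply x(0) = -3: A + \frac{7}{3} = -3 ⇒ A = - \frac{16}{3}.
So x(n) = \frac{7}{3} - \frac{16 \cdot 4^{n}}{3}.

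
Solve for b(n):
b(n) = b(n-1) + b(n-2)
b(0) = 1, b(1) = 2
Characteristic equation: x² - x - 1 = 0.
Discriminant Δ = (1)² + 4·(1) = 5.
Roots r₁,₂ = (1 ± √5)/2, so r₁ = \frac{1}{2} + \frac{\sqrt{5}}{2}, r₂ = \frac{1}{2} - \frac{\sqrt{5}}{2}.
General solution: b(n) = A·r₁^n + B·r₂^n.
From the initial conditions, A + B = 1 and r₁A + r₂B = 2.
Since r₁ - r₂ = √5: A = (2 - (1)r₂)/√5 = \frac{1}{2} + \frac{3 \sqrt{5}}{10}, and B = 1 - A = \frac{1}{2} - \frac{3 \sqrt{5}}{10}.
So b(n) = \left(\frac{1}{2} + \frac{3 \sqrt{5}}{10}\right)\left(\frac{1}{2} + \frac{\sqrt{5}}{2}\right)^n + \left(\frac{1}{2} - \frac{3 \sqrt{5}}{10}\right)\left(\frac{1}{2} - \frac{\sqrt{5}}{2}\right)^n.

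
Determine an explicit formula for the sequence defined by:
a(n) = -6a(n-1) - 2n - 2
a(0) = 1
First-order linear with linear forcing.
Homogeneous solution: a_h(n) = A·(-6)^n.
Try particular a_p(n) = pn + q. Substituting:
  pn + q = -6(p(n-1) + q) - 2n - 2.
Matching the n-coefficient: p = -6p - 2 ⇒ p = - \frac{2}{7}.
Matching constants: q = 6p - 6q - 2 ⇒ q = - \frac{26}{49}.
General: a(n) = A·(-6)^n - \frac{2 n}{7} - \frac{26}{49}.
Apply a(0) = 1: A - \frac{26}{49} = 1 ⇒ A = \frac{75}{49}.
So a(n) = \frac{75 \left(-6\right)^{n}}{49} - \frac{2 n}{7} - \frac{26}{49}.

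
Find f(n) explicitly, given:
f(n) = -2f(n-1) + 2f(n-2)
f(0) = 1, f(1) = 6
Characteristic equation: x² + 2x - 2 = 0.
Discriminant Δ = (-2)² + 4·(2) = 12.
Roots r₁,₂ = (-2 ± √12)/2, so r₁ = -1 + \sqrt{3}, r₂ = - \sqrt{3} - 1.
General solution: f(n) = A·r₁^n + B·r₂^n.
From the initial conditions, A + B = 1 and r₁A + r₂B = 6.
Since r₁ - r₂ = √12: A = (6 - (1)r₂)/√12 = \frac{1}{2} + \frac{7 \sqrt{3}}{6}, and B = 1 - A = \frac{1}{2} - \frac{7 \sqrt{3}}{6}.
So f(n) = \left(\frac{1}{2} + \frac{7 \sqrt{3}}{6}\right)\left(-1 + \sqrt{3}\right)^n + \left(\frac{1}{2} - \frac{7 \sqrt{3}}{6}\right)\left(- \sqrt{3} - 1\right)^n.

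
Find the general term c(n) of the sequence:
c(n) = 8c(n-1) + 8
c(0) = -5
First-order linear non-homogeneous.
Homogeneous solution: c_h(n) = A·(8)^n.
Try constant particular solution c_p = K: K = 8K + 8 ⇒ K = - \frac{8}{7}.
General: c(n) = A·(8)^n - \frac{8}{7}.
Apply c(0) = -5: A - \frac{8}{7} = -5 ⇒ A = - \frac{27}{7}.
So c(n) = - \frac{27 \cdot 8^{n}}{7} - \frac{8}{7}.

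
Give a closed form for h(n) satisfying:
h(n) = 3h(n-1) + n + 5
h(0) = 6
First-order linear with linear forcing.
Homogeneous solution: h_h(n) = A·(3)^n.
Try particular h_p(n) = pn + q. Substituting:
  pn + q = 3(p(n-1) + q) + n + 5.
Matching the n-coefficient: p = 3p + 1 ⇒ p = - \frac{1}{2}.
Matching constants: q = -3p + 3q + 5 ⇒ q = - \frac{13}{4}.
General: h(n) = A·(3)^n - \frac{n}{2} - \frac{13}{4}.
Apply h(0) = 6: A - \frac{13}{4} = 6 ⇒ A = \frac{37}{4}.
So h(n) = \frac{37 \cdot 3^{n}}{4} - \frac{n}{2} - \frac{13}{4}.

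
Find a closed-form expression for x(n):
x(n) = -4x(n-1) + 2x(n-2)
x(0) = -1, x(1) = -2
Characteristic equation: x² + 4x - 2 = 0.
Discriminant Δ = (-4)² + 4·(2) = 24.
Roots r₁,₂ = (-4 ± √24)/2, so r₁ = -2 + \sqrt{6}, r₂ = - \sqrt{6} - 2.
General solution: x(n) = A·r₁^n + B·r₂^n.
From the initial conditions, A + B = -1 and r₁A + r₂B = -2.
Since r₁ - r₂ = √24: A = (-2 - (-1)r₂)/√24 = - \frac{\sqrt{6}}{3} - \frac{1}{2}, and B = -1 - A = - \frac{1}{2} + \frac{\sqrt{6}}{3}.
So x(n) = \left(- \frac{\sqrt{6}}{3} - \frac{1}{2}\right)\left(-2 + \sqrt{6}\right)^n + \left(- \frac{1}{2} + \frac{\sqrt{6}}{3}\right)\left(- \sqrt{6} - 2\right)^n.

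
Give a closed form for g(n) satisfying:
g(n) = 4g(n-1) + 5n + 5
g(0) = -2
First-order linear with linear forcing.
Homogeneous solution: g_h(n) = A·(4)^n.
Try particular g_p(n) = pn + q. Substituting:
  pn + q = 4(p(n-1) + q) + 5n + 5.
Matching the n-coefficient: p = 4p + 5 ⇒ p = - \frac{5}{3}.
Matching constants: q = -4p + 4q + 5 ⇒ q = - \frac{35}{9}.
General: g(n) = A·(4)^n - \frac{5 n}{3} - \frac{35}{9}.
Apply g(0) = -2: A - \frac{35}{9} = -2 ⇒ A = \frac{17}{9}.
So g(n) = \frac{17 \cdot 4^{n}}{9} - \frac{5 n}{3} - \frac{35}{9}.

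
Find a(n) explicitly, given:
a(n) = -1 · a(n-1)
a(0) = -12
Pure geometric recurrence with ratio -1.
By induction a(n) = a(0) · (-1)^n = - 12 \left(-1\right)^{n}.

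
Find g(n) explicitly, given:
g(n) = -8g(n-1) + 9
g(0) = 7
First-order linear non-homogeneous.
Homogeneous solution: g_h(n) = A·(-8)^n.
Try constant particular solution g_p = K: K = -8K + 9 ⇒ K = 1.
General: g(n) = A·(-8)^n + 1.
Apply g(0) = 7: A + 1 = 7 ⇒ A = 6.
So g(n) = 6 \left(-8\right)^{n} + 1.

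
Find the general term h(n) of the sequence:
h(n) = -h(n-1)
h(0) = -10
This is a homogeneous first-order recurrence with ratio -1.
By induction h(n) = h(0) · (-1)^n = - 10 \left(-1\right)^{n}.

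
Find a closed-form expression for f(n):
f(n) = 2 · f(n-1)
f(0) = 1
Pure geometric recurrence with ratio 2.
By induction f(n) = f(0) · (2)^n = 2^{n}.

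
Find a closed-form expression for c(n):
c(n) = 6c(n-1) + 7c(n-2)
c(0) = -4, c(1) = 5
Characteristic equation: x² - 6x - 7 = 0, which factors as (x - (-1))(x - (7)) = 0.
Roots r₁ = -1, r₂ = 7 (distinct).
General solution: c(n) = A·(-1)^n + B·(7)^n.
From c(0) = -4: A + B = -4.
From c(1) = 5: -A + 7B = 5.
Solving: A = - \frac{33}{8}, B = \frac{1}{8}.
So c(n) = - \frac{33 \left(-1\right)^{n}}{8} + \frac{7^{n}}{8}.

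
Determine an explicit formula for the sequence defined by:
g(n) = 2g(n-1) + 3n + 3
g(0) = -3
First-order linear with linear forcing.
Homogeneous solution: g_h(n) = A·(2)^n.
Try particular g_p(n) = pn + q. Substituting:
  pn + q = 2(p(n-1) + q) + 3n + 3.
Matching the n-coefficient: p = 2p + 3 ⇒ p = -3.
Matching constants: q = -2p + 2q + 3 ⇒ q = -9.
General: g(n) = A·(2)^n - 3 n - 9.
Apply g(0) = -3: A - 9 = -3 ⇒ A = 6.
So g(n) = 6 \cdot 2^{n} - 3 n - 9.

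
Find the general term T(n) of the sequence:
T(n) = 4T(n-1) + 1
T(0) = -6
First-order linear non-homogeneous.
Homogeneous solution: T_h(n) = A·(4)^n.
Try constant particular solution T_p = K: K = 4K + 1 ⇒ K = - \frac{1}{3}.
General: T(n) = A·(4)^n - \frac{1}{3}.
Apply T(0) = -6: A - \frac{1}{3} = -6 ⇒ A = - \frac{17}{3}.
So T(n) = - \frac{17 \cdot 4^{n}}{3} - \frac{1}{3}.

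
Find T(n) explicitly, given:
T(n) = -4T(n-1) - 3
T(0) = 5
First-order linear non-homogeneous.
Homogeneous solution: T_h(n) = A·(-4)^n.
Try constant particular solution T_p = K: K = -4K - 3 ⇒ K = - \frac{3}{5}.
General: T(n) = A·(-4)^n - \frac{3}{5}.
Apply T(0) = 5: A - \frac{3}{5} = 5 ⇒ A = \frac{28}{5}.
So T(n) = \frac{28 \left(-4\right)^{n}}{5} - \frac{3}{5}.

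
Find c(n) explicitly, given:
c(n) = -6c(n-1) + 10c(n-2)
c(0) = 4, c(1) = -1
Characteristic equation: x² + 6x - 10 = 0.
Discriminant Δ = (-6)² + 4·(10) = 76.
Roots r₁,₂ = (-6 ± √76)/2, so r₁ = -3 + \sqrt{19}, r₂ = - \sqrt{19} - 3.
General solution: c(n) = A·r₁^n + B·r₂^n.
From the initial conditions, A + B = 4 and r₁A + r₂B = -1.
Since r₁ - r₂ = √76: A = (-1 - (4)r₂)/√76 = \frac{11 \sqrt{19}}{38} + 2, and B = 4 - A = 2 - \frac{11 \sqrt{19}}{38}.
So c(n) = \left(\frac{11 \sqrt{19}}{38} + 2\right)\left(-3 + \sqrt{19}\right)^n + \left(2 - \frac{11 \sqrt{19}}{38}\right)\left(- \sqrt{19} - 3\right)^n.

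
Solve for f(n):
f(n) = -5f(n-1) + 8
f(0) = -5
First-order linear non-homogeneous.
Homogeneous solution: f_h(n) = A·(-5)^n.
Try constant particular solution f_p = K: K = -5K + 8 ⇒ K = \frac{4}{3}.
General: f(n) = A·(-5)^n + \frac{4}{3}.
Apply f(0) = -5: A + \frac{4}{3} = -5 ⇒ A = - \frac{19}{3}.
So f(n) = \frac{4}{3} - \frac{19 \left(-5\right)^{n}}{3}.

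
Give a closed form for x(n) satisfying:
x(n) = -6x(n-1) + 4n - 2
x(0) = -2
First-order linear with linear forcing.
Homogeneous solution: x_h(n) = A·(-6)^n.
Try particular x_p(n) = pn + q. Substituting:
  pn + q = -6(p(n-1) + q) + 4n - 2.
Matching the n-coefficient: p = -6p + 4 ⇒ p = \frac{4}{7}.
Matching constants: q = 6p - 6q - 2 ⇒ q = \frac{10}{49}.
General: x(n) = A·(-6)^n + \frac{4 n}{7} + \frac{10}{49}.
Apply x(0) = -2: A + \frac{10}{49} = -2 ⇒ A = - \frac{108}{49}.
So x(n) = - \frac{108 \left(-6\right)^{n}}{49} + \frac{4 n}{7} + \frac{10}{49}.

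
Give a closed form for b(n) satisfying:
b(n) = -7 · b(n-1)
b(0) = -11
Pure geometric recurrence with ratio -7.
By induction b(n) = b(0) · (-7)^n = - 11 \left(-7\right)^{n}.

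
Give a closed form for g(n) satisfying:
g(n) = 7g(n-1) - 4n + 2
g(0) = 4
First-order linear with linear forcing.
Homogeneous solution: g_h(n) = A·(7)^n.
Try particular g_p(n) = pn + q. Substituting:
  pn + q = 7(p(n-1) + q) - 4n + 2.
Matching the n-coefficient: p = 7p - 4 ⇒ p = \frac{2}{3}.
Matching constants: q = -7p + 7q + 2 ⇒ q = \frac{4}{9}.
General: g(n) = A·(7)^n + \frac{2 n}{3} + \frac{4}{9}.
Apply g(0) = 4: A + \frac{4}{9} = 4 ⇒ A = \frac{32}{9}.
So g(n) = \frac{32 \cdot 7^{n}}{9} + \frac{2 n}{3} + \frac{4}{9}.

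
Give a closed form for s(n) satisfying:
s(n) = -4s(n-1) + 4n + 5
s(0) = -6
First-order linear with linear forcing.
Homogeneous solution: s_h(n) = A·(-4)^n.
Try particular s_p(n) = pn + q. Substituting:
  pn + q = -4(p(n-1) + q) + 4n + 5.
Matching the n-coefficient: p = -4p + 4 ⇒ p = \frac{4}{5}.
Matching constants: q = 4p - 4q + 5 ⇒ q = \frac{41}{25}.
General: s(n) = A·(-4)^n + \frac{4 n}{5} + \frac{41}{25}.
Apply s(0) = -6: A + \frac{41}{25} = -6 ⇒ A = - \frac{191}{25}.
So s(n) = - \frac{191 \left(-4\right)^{n}}{25} + \frac{4 n}{5} + \frac{41}{25}.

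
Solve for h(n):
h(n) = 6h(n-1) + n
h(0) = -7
First-order linear with linear forcing.
Homogeneous solution: h_h(n) = A·(6)^n.
Try particular h_p(n) = pn + q. Substituting:
  pn + q = 6(p(n-1) + q) + n.
Matching the n-coefficient: p = 6p + 1 ⇒ p = - \frac{1}{5}.
Matching constants: q = -6p + 6q ⇒ q = - \frac{6}{25}.
General: h(n) = A·(6)^n - \frac{n}{5} - \frac{6}{25}.
Apply h(0) = -7: A - \frac{6}{25} = -7 ⇒ A = - \frac{169}{25}.
So h(n) = - \frac{169 \cdot 6^{n}}{25} - \frac{n}{5} - \frac{6}{25}.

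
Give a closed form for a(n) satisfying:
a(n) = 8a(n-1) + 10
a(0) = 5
First-order linear non-homogeneous.
Homogeneous solution: a_h(n) = A·(8)^n.
Try constant particular solution a_p = K: K = 8K + 10 ⇒ K = - \frac{10}{7}.
General: a(n) = A·(8)^n - \frac{10}{7}.
Apply a(0) = 5: A - \frac{10}{7} = 5 ⇒ A = \frac{45}{7}.
So a(n) = \frac{45 \cdot 8^{n}}{7} - \frac{10}{7}.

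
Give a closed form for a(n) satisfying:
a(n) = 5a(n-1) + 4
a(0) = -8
First-order linear non-homogeneous.
Homogeneous solution: a_h(n) = A·(5)^n.
Try constant particular solution a_p = K: K = 5K + 4 ⇒ K = -1.
General: a(n) = A·(5)^n - 1.
Apply a(0) = -8: A - 1 = -8 ⇒ A = -7.
So a(n) = - 7 \cdot 5^{n} - 1.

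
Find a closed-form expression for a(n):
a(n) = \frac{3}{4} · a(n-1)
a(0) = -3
Pure geometric recurrence with ratio \frac{3}{4}.
By induction a(n) = a(0) · (\frac{3}{4})^n = - 3 \left(\frac{3}{4}\right)^{n}.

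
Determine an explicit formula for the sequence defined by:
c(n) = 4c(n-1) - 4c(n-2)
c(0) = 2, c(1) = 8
Characteristic equation: x² - 4x + 4 = 0, which is (x - (2))².
Repeated root r = 2.
General solution: c(n) = (A + Bn)·(2)^n.
From c(0) = 2: A = 2.
From c(1) = 8: (A + B)·(2) = 8 ⇒ B = 2.
So c(n) = \left(2 n + 2\right) \cdot (2)^n.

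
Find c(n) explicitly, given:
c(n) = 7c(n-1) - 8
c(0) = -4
First-order linear non-homogeneous.
Homogeneous solution: c_h(n) = A·(7)^n.
Try constant particular solution c_p = K: K = 7K - 8 ⇒ K = \frac{4}{3}.
General: c(n) = A·(7)^n + \frac{4}{3}.
Apply c(0) = -4: A + \frac{4}{3} = -4 ⇒ A = - \frac{16}{3}.
So c(n) = \frac{4}{3} - \frac{16 \cdot 7^{n}}{3}.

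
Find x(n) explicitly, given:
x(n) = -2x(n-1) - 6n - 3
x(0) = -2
First-order linear with linear forcing.
Homogeneous solution: x_h(n) = A·(-2)^n.
Try particular x_p(n) = pn + q. Substituting:
  pn + q = -2(p(n-1) + q) - 6n - 3.
Matching the n-coefficient: p = -2p - 6 ⇒ p = -2.
Matching constants: q = 2p - 2q - 3 ⇒ q = - \frac{7}{3}.
General: x(n) = A·(-2)^n - 2 n - \frac{7}{3}.
Apply x(0) = -2: A - \frac{7}{3} = -2 ⇒ A = \frac{1}{3}.
So x(n) = \frac{\left(-2\right)^{n}}{3} - 2 n - \frac{7}{3}.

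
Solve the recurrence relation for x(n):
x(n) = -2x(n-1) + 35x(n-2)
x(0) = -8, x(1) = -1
Characteristic equation: x² + 2x - 35 = 0, which factors as (x - (-7))(x - (5)) = 0.
Roots r₁ = -7, r₂ = 5 (distinct).
General solution: x(n) = A·(-7)^n + B·(5)^n.
From x(0) = -8: A + B = -8.
From x(1) = -1: -7A + 5B = -1.
Solving: A = - \frac{13}{4}, B = - \frac{19}{4}.
So x(n) = - \frac{13 \left(-7\right)^{n}}{4} - \frac{19 \cdot 5^{n}}{4}.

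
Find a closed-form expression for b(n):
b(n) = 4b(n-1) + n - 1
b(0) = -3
First-order linear with linear forcing.
Homogeneous solution: b_h(n) = A·(4)^n.
Try particular b_p(n) = pn + q. Substituting:
  pn + q = 4(p(n-1) + q) + n - 1.
Matching the n-coefficient: p = 4p + 1 ⇒ p = - \frac{1}{3}.
Matching constants: q = -4p + 4q - 1 ⇒ q = - \frac{1}{9}.
General: b(n) = A·(4)^n - \frac{n}{3} - \frac{1}{9}.
Apply b(0) = -3: A - \frac{1}{9} = -3 ⇒ A = - \frac{26}{9}.
So b(n) = - \frac{26 \cdot 4^{n}}{9} - \frac{n}{3} - \frac{1}{9}.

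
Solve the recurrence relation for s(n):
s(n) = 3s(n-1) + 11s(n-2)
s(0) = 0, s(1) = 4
Characteristic equation: x² - 3x - 11 = 0.
Discriminant Δ = (3)² + 4·(11) = 53.
Roots r₁,₂ = (3 ± √53)/2, so r₁ = \frac{3}{2} + \frac{\sqrt{53}}{2}, r₂ = \frac{3}{2} - \frac{\sqrt{53}}{2}.
General solution: s(n) = A·r₁^n + B·r₂^n.
From the initial conditions, A + B = 0 and r₁A + r₂B = 4.
Since r₁ - r₂ = √53: A = (4 - (0)r₂)/√53 = \frac{4 \sqrt{53}}{53}, and B = 0 - A = - \frac{4 \sqrt{53}}{53}.
So s(n) = \left(\frac{4 \sqrt{53}}{53}\right)\left(\frac{3}{2} + \frac{\sqrt{53}}{2}\right)^n + \left(- \frac{4 \sqrt{53}}{53}\right)\left(\frac{3}{2} - \frac{\sqrt{53}}{2}\right)^n.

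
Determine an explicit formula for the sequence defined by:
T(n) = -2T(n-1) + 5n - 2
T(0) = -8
First-order linear with linear forcing.
Homogeneous solution: T_h(n) = A·(-2)^n.
Try particular T_p(n) = pn + q. Substituting:
  pn + q = -2(p(n-1) + q) + 5n - 2.
Matching the n-coefficient: p = -2p + 5 ⇒ p = \frac{5}{3}.
Matching constants: q = 2p - 2q - 2 ⇒ q = \frac{4}{9}.
General: T(n) = A·(-2)^n + \frac{5 n}{3} + \frac{4}{9}.
Apply T(0) = -8: A + \frac{4}{9} = -8 ⇒ A = - \frac{76}{9}.
So T(n) = - \frac{76 \left(-2\right)^{n}}{9} + \frac{5 n}{3} + \frac{4}{9}.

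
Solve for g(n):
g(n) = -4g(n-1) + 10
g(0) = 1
First-order linear non-homogeneous.
Homogeneous solution: g_h(n) = A·(-4)^n.
Try constant particular solution g_p = K: K = -4K + 10 ⇒ K = 2.
General: g(n) = A·(-4)^n + 2.
Apply g(0) = 1: A + 2 = 1 ⇒ A = -1.
So g(n) = 2 - \left(-4\right)^{n}.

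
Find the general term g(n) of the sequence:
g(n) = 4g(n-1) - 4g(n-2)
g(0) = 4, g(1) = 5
Characteristic equation: x² - 4x + 4 = 0, which is (x - (2))².
Repeated root r = 2.
General solution: g(n) = (A + Bn)·(2)^n.
From g(0) = 4: A = 4.
From g(1) = 5: (A + B)·(2) = 5 ⇒ B = - \frac{3}{2}.
So g(n) = \left(4 - \frac{3 n}{2}\right) \cdot (2)^n.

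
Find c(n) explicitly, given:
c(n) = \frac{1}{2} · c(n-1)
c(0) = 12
Pure geometric recurrence with ratio \frac{1}{2}.
By induction c(n) = c(0) · (\frac{1}{2})^n = 12 \cdot 2^{- n}.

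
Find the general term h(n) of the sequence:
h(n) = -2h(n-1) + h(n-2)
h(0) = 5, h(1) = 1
Characteristic equation: x² + 2x - 1 = 0.
Discriminant Δ = (-2)² + 4·(1) = 8.
Roots r₁,₂ = (-2 ± √8)/2, so r₁ = -1 + \sqrt{2}, r₂ = - \sqrt{2} - 1.
General solution: h(n) = A·r₁^n + B·r₂^n.
From the initial conditions, A + B = 5 and r₁A + r₂B = 1.
Since r₁ - r₂ = √8: A = (1 - (5)r₂)/√8 = \frac{3 \sqrt{2}}{2} + \frac{5}{2}, and B = 5 - A = \frac{5}{2} - \frac{3 \sqrt{2}}{2}.
So h(n) = \left(\frac{3 \sqrt{2}}{2} + \frac{5}{2}\right)\left(-1 + \sqrt{2}\right)^n + \left(\frac{5}{2} - \frac{3 \sqrt{2}}{2}\right)\left(- \sqrt{2} - 1\right)^n.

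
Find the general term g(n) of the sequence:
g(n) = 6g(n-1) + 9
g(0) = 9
First-order linear non-homogeneous.
Homogeneous solution: g_h(n) = A·(6)^n.
Try constant particular solution g_p = K: K = 6K + 9 ⇒ K = - \frac{9}{5}.
General: g(n) = A·(6)^n - \frac{9}{5}.
Apply g(0) = 9: A - \frac{9}{5} = 9 ⇒ A = \frac{54}{5}.
So g(n) = \frac{54 \cdot 6^{n}}{5} - \frac{9}{5}.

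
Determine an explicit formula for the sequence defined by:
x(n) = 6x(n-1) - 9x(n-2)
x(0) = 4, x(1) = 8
Characteristic equation: x² - 6x + 9 = 0, which is (x - (3))².
Repeated root r = 3.
General solution: x(n) = (A + Bn)·(3)^n.
From x(0) = 4: A = 4.
From x(1) = 8: (A + B)·(3) = 8 ⇒ B = - \frac{4}{3}.
So x(n) = \left(4 - \frac{4 n}{3}\right) \cdot (3)^n.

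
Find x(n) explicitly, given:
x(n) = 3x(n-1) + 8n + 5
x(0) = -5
First-order linear with linear forcing.
Homogeneous solution: x_h(n) = A·(3)^n.
Try particular x_p(n) = pn + q. Substituting:
  pn + q = 3(p(n-1) + q) + 8n + 5.
Matching the n-coefficient: p = 3p + 8 ⇒ p = -4.
Matching constants: q = -3p + 3q + 5 ⇒ q = - \frac{17}{2}.
General: x(n) = A·(3)^n - 4 n - \frac{17}{2}.
Apply x(0) = -5: A - \frac{17}{2} = -5 ⇒ A = \frac{7}{2}.
So x(n) = \frac{7 \cdot 3^{n}}{2} - 4 n - \frac{17}{2}.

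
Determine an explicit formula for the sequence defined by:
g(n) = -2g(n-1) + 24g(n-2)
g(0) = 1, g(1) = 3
Characteristic equation: x² + 2x - 24 = 0, which factors as (x - (-6))(x - (4)) = 0.
Roots r₁ = -6, r₂ = 4 (distinct).
General solution: g(n) = A·(-6)^n + B·(4)^n.
From g(0) = 1: A + B = 1.
From g(1) = 3: -6A + 4B = 3.
Solving: A = \frac{1}{10}, B = \frac{9}{10}.
So g(n) = \frac{\left(-6\right)^{n}}{10} + \frac{9 \cdot 4^{n}}{10}.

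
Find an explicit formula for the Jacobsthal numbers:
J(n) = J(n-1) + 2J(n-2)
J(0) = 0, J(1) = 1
This is the Jacobsthal sequence.
Characteristic equation: x² - x - 2 = 0; roots r₁ = 2, r₂ = -1.
General: J(n) = A·r₁^n + B·r₂^n. Solving with J(0)=0, J(1)=1 gives A = \frac{1}{3}, B = - \frac{1}{3}.
So J(n) = - \frac{\left(-1\right)^{n}}{3} + \frac{2^{n}}{3}.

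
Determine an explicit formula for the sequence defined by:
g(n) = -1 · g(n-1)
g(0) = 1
Pure geometric recurrence with ratio -1.
By induction g(n) = g(0) · (-1)^n = \left(-1\right)^{n}.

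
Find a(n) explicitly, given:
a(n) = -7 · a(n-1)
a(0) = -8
Pure geometric recurrence with ratio -7.
By induction a(n) = a(0) · (-7)^n = - 8 \left(-7\right)^{n}.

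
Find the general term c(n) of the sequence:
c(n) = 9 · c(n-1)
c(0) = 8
Pure geometric recurrence with ratio 9.
By induction c(n) = c(0) · (9)^n = 8 \cdot 9^{n}.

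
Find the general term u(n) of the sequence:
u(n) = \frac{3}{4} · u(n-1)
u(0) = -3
Pure geometric recurrence with ratio \frac{3}{4}.
By induction u(n) = u(0) · (\frac{3}{4})^n = - 3 \left(\frac{3}{4}\right)^{n}.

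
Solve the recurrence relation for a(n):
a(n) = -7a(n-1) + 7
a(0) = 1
First-order linear non-homogeneous.
Homogeneous solution: a_h(n) = A·(-7)^n.
Try constant particular solution a_p = K: K = -7K + 7 ⇒ K = \frac{7}{8}.
General: a(n) = A·(-7)^n + \frac{7}{8}.
Apply a(0) = 1: A + \frac{7}{8} = 1 ⇒ A = \frac{1}{8}.
So a(n) = \frac{\left(-7\right)^{n}}{8} + \frac{7}{8}.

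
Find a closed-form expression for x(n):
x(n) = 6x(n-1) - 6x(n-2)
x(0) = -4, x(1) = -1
Characteristic equation: x² - 6x + 6 = 0.
Discriminant Δ = (6)² + 4·(-6) = 12.
Roots r₁,₂ = (6 ± √12)/2, so r₁ = \sqrt{3} + 3, r₂ = 3 - \sqrt{3}.
General solution: x(n) = A·r₁^n + B·r₂^n.
From the initial conditions, A + B = -4 and r₁A + r₂B = -1.
Since r₁ - r₂ = √12: A = (-1 - (-4)r₂)/√12 = -2 + \frac{11 \sqrt{3}}{6}, and B = -4 - A = - \frac{11 \sqrt{3}}{6} - 2.
So x(n) = \left(-2 + \frac{11 \sqrt{3}}{6}\right)\left(\sqrt{3} + 3\right)^n + \left(- \frac{11 \sqrt{3}}{6} - 2\right)\left(3 - \sqrt{3}\right)^n.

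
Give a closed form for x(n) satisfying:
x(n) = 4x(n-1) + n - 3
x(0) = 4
First-order linear with linear forcing.
Homogeneous solution: x_h(n) = A·(4)^n.
Try particular x_p(n) = pn + q. Substituting:
  pn + q = 4(p(n-1) + q) + n - 3.
Matching the n-coefficient: p = 4p + 1 ⇒ p = - \frac{1}{3}.
Matching constants: q = -4p + 4q - 3 ⇒ q = \frac{5}{9}.
General: x(n) = A·(4)^n - \frac{n}{3} + \frac{5}{9}.
Apply x(0) = 4: A + \frac{5}{9} = 4 ⇒ A = \frac{31}{9}.
So x(n) = \frac{31 \cdot 4^{n}}{9} - \frac{n}{3} + \frac{5}{9}.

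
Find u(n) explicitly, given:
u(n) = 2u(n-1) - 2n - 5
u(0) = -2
First-order linear with linear forcing.
Homogeneous solution: u_h(n) = A·(2)^n.
Try particular u_p(n) = pn + q. Substituting:
  pn + q = 2(p(n-1) + q) - 2n - 5.
Matching the n-coefficient: p = 2p - 2 ⇒ p = 2.
Matching constants: q = -2p + 2q - 5 ⇒ q = 9.
General: u(n) = A·(2)^n + 2 n + 9.
Apply u(0) = -2: A + 9 = -2 ⇒ A = -11.
So u(n) = - 11 \cdot 2^{n} + 2 n + 9.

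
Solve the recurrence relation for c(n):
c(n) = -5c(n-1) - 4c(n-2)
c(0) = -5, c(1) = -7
Characteristic equation: x² + 5x + 4 = 0, which factors as (x - (-4))(x - (-1)) = 0.
Roots r₁ = -4, r₂ = -1 (distinct).
General solution: c(n) = A·(-4)^n + B·(-1)^n.
From c(0) = -5: A + B = -5.
From c(1) = -7: -4A - B = -7.
Solving: A = 4, B = -9.
So c(n) = - 9 \left(-1\right)^{n} + 4 \left(-4\right)^{n}.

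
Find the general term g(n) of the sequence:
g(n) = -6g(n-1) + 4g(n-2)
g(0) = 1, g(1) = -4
Characteristic equation: x² + 6x - 4 = 0.
Discriminant Δ = (-6)² + 4·(4) = 52.
Roots r₁,₂ = (-6 ± √52)/2, so r₁ = -3 + \sqrt{13}, r₂ = - \sqrt{13} - 3.
General solution: g(n) = A·r₁^n + B·r₂^n.
From the initial conditions, A + B = 1 and r₁A + r₂B = -4.
Since r₁ - r₂ = √52: A = (-4 - (1)r₂)/√52 = \frac{1}{2} - \frac{\sqrt{13}}{26}, and B = 1 - A = \frac{\sqrt{13}}{26} + \frac{1}{2}.
So g(n) = \left(\frac{1}{2} - \frac{\sqrt{13}}{26}\right)\left(-3 + \sqrt{13}\right)^n + \left(\frac{\sqrt{13}}{26} + \frac{1}{2}\right)\left(- \sqrt{13} - 3\right)^n.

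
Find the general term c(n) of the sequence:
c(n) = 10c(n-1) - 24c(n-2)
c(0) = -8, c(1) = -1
Characteristic equation: x² - 10x + 24 = 0, which factors as (x - (4))(x - (6)) = 0.
Roots r₁ = 4, r₂ = 6 (distinct).
General solution: c(n) = A·(4)^n + B·(6)^n.
From c(0) = -8: A + B = -8.
From c(1) = -1: 4A + 6B = -1.
Solving: A = - \frac{47}{2}, B = \frac{31}{2}.
So c(n) = - \frac{47 \cdot 4^{n}}{2} + \frac{31 \cdot 6^{n}}{2}.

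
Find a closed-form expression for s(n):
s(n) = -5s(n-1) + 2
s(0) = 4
First-order linear non-homogeneous.
Homogeneous solution: s_h(n) = A·(-5)^n.
Try constant particular solution s_p = K: K = -5K + 2 ⇒ K = \frac{1}{3}.
General: s(n) = A·(-5)^n + \frac{1}{3}.
Apply s(0) = 4: A + \frac{1}{3} = 4 ⇒ A = \frac{11}{3}.
So s(n) = \frac{11 \left(-5\right)^{n}}{3} + \frac{1}{3}.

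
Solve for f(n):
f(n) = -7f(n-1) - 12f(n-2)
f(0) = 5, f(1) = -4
Characteristic equation: x² + 7x + 12 = 0, which factors as (x - (-3))(x - (-4)) = 0.
Roots r₁ = -3, r₂ = -4 (distinct).
General solution: f(n) = A·(-3)^n + B·(-4)^n.
From f(0) = 5: A + B = 5.
From f(1) = -4: -3A - 4B = -4.
Solving: A = 16, B = -11.
So f(n) = 16 \left(-3\right)^{n} - 11 \left(-4\right)^{n}.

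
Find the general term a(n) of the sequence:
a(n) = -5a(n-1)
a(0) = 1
This is a homogeneous first-order recurrence with ratio -5.
By induction a(n) = a(0) · (-5)^n = \left(-5\right)^{n}.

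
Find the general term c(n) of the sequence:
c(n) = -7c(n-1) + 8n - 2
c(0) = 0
First-order linear with linear forcing.
Homogeneous solution: c_h(n) = A·(-7)^n.
Try particular c_p(n) = pn + q. Substituting:
  pn + q = -7(p(n-1) + q) + 8n - 2.
Matching the n-coefficient: p = -7p + 8 ⇒ p = 1.
Matching constants: q = 7p - 7q - 2 ⇒ q = \frac{5}{8}.
General: c(n) = A·(-7)^n + n + \frac{5}{8}.
Apply c(0) = 0: A + \frac{5}{8} = 0 ⇒ A = - \frac{5}{8}.
So c(n) = - \frac{5 \left(-7\right)^{n}}{8} + n + \frac{5}{8}.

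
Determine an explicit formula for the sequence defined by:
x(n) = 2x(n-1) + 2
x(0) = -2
First-order linear non-homogeneous.
Homogeneous solution: x_h(n) = A·(2)^n.
Try constant particular solution x_p = K: K = 2K + 2 ⇒ K = -2.
General: x(n) = A·(2)^n - 2.
Apply x(0) = -2: A - 2 = -2 ⇒ A = 0.
So x(n) = -2.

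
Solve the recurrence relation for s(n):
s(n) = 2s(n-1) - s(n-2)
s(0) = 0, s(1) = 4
Characteristic equation: x² - 2x + 1 = 0, which is (x - (1))².
Repeated root r = 1.
General solution: s(n) = (A + Bn)·(1)^n.
From s(0) = 0: A = 0.
From s(1) = 4: (A + B)·(1) = 4 ⇒ B = 4.
So s(n) = \left(4 n\right) \cdot (1)^n.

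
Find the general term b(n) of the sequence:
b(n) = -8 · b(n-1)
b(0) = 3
Pure geometric recurrence with ratio -8.
By induction b(n) = b(0) · (-8)^n = 3 \left(-8\right)^{n}.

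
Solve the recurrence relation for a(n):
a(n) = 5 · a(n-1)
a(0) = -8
Pure geometric recurrence with ratio 5.
By induction a(n) = a(0) · (5)^n = - 8 \cdot 5^{n}.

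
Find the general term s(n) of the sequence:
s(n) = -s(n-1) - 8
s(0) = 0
First-order linear non-homogeneous.
Homogeneous solution: s_h(n) = A·(-1)^n.
Try constant particular solution s_p = K: K = -K - 8 ⇒ K = -4.
General: s(n) = A·(-1)^n - 4.
Apply s(0) = 0: A - 4 = 0 ⇒ A = 4.
So s(n) = 4 \left(-1\right)^{n} - 4.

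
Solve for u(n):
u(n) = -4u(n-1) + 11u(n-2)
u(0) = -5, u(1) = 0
Characteristic equation: x² + 4x - 11 = 0.
Discriminant Δ = (-4)² + 4·(11) = 60.
Roots r₁,₂ = (-4 ± √60)/2, so r₁ = -2 + \sqrt{15}, r₂ = - \sqrt{15} - 2.
General solution: u(n) = A·r₁^n + B·r₂^n.
From the initial conditions, A + B = -5 and r₁A + r₂B = 0.
Since r₁ - r₂ = √60: A = (0 - (-5)r₂)/√60 = - \frac{5}{2} - \frac{\sqrt{15}}{3}, and B = -5 - A = - \frac{5}{2} + \frac{\sqrt{15}}{3}.
So u(n) = \left(- \frac{5}{2} - \frac{\sqrt{15}}{3}\right)\left(-2 + \sqrt{15}\right)^n + \left(- \frac{5}{2} + \frac{\sqrt{15}}{3}\right)\left(- \sqrt{15} - 2\right)^n.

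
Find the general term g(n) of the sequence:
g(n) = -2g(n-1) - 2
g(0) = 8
First-order linear non-homogeneous.
Homogeneous solution: g_h(n) = A·(-2)^n.
Try constant particular solution g_p = K: K = -2K - 2 ⇒ K = - \frac{2}{3}.
General: g(n) = A·(-2)^n - \frac{2}{3}.
Apply g(0) = 8: A - \frac{2}{3} = 8 ⇒ A = \frac{26}{3}.
So g(n) = \frac{26 \left(-2\right)^{n}}{3} - \frac{2}{3}.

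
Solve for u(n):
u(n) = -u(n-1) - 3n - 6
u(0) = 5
First-order linear with linear forcing.
Homogeneous solution: u_h(n) = A·(-1)^n.
Try particular u_p(n) = pn + q. Substituting:
  pn + q = -(p(n-1) + q) - 3n - 6.
Matching the n-coefficient: p = -p - 3 ⇒ p = - \frac{3}{2}.
Matching constants: q = p - q - 6 ⇒ q = - \frac{15}{4}.
General: u(n) = A·(-1)^n - \frac{3 n}{2} - \frac{15}{4}.
Apply u(0) = 5: A - \frac{15}{4} = 5 ⇒ A = \frac{35}{4}.
So u(n) = \frac{35 \left(-1\right)^{n}}{4} - \frac{3 n}{2} - \frac{15}{4}.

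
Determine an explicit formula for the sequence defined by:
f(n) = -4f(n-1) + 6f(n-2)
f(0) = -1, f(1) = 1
Characteristic equation: x² + 4x - 6 = 0.
Discriminant Δ = (-4)² + 4·(6) = 40.
Roots r₁,₂ = (-4 ± √40)/2, so r₁ = -2 + \sqrt{10}, r₂ = - \sqrt{10} - 2.
General solution: f(n) = A·r₁^n + B·r₂^n.
From the initial conditions, A + B = -1 and r₁A + r₂B = 1.
Since r₁ - r₂ = √40: A = (1 - (-1)r₂)/√40 = - \frac{1}{2} - \frac{\sqrt{10}}{20}, and B = -1 - A = - \frac{1}{2} + \frac{\sqrt{10}}{20}.
So f(n) = \left(- \frac{1}{2} - \frac{\sqrt{10}}{20}\right)\left(-2 + \sqrt{10}\right)^n + \left(- \frac{1}{2} + \frac{\sqrt{10}}{20}\right)\left(- \sqrt{10} - 2\right)^n.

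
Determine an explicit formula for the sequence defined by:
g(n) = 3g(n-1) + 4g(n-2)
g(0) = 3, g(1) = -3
Characteristic equation: x² - 3x - 4 = 0, which factors as (x - (4))(x - (-1)) = 0.
Roots r₁ = 4, r₂ = -1 (distinct).
General solution: g(n) = A·(4)^n + B·(-1)^n.
From g(0) = 3: A + B = 3.
From g(1) = -3: 4A - B = -3.
Solving: A = 0, B = 3.
So g(n) = 3 \left(-1\right)^{n}.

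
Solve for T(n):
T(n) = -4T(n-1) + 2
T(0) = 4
First-order linear non-homogeneous.
Homogeneous solution: T_h(n) = A·(-4)^n.
Try constant particular solution T_p = K: K = -4K + 2 ⇒ K = \frac{2}{5}.
General: T(n) = A·(-4)^n + \frac{2}{5}.
Apply T(0) = 4: A + \frac{2}{5} = 4 ⇒ A = \frac{18}{5}.
So T(n) = \frac{18 \left(-4\right)^{n}}{5} + \frac{2}{5}.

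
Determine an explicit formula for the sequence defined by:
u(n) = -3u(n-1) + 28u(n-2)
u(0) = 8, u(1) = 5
Characteristic equation: x² + 3x - 28 = 0, which factors as (x - (-7))(x - (4)) = 0.
Roots r₁ = -7, r₂ = 4 (distinct).
General solution: u(n) = A·(-7)^n + B·(4)^n.
From u(0) = 8: A + B = 8.
From u(1) = 5: -7A + 4B = 5.
Solving: A = \frac{27}{11}, B = \frac{61}{11}.
So u(n) = \frac{27 \left(-7\right)^{n}}{11} + \frac{61 \cdot 4^{n}}{11}.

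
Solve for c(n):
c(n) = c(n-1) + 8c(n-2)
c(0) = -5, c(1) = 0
Characteristic equation: x² - x - 8 = 0.
Discriminant Δ = (1)² + 4·(8) = 33.
Roots r₁,₂ = (1 ± √33)/2, so r₁ = \frac{1}{2} + \frac{\sqrt{33}}{2}, r₂ = \frac{1}{2} - \frac{\sqrt{33}}{2}.
General solution: c(n) = A·r₁^n + B·r₂^n.
From the initial conditions, A + B = -5 and r₁A + r₂B = 0.
Since r₁ - r₂ = √33: A = (0 - (-5)r₂)/√33 = - \frac{5}{2} + \frac{5 \sqrt{33}}{66}, and B = -5 - A = - \frac{5}{2} - \frac{5 \sqrt{33}}{66}.
So c(n) = \left(- \frac{5}{2} + \frac{5 \sqrt{33}}{66}\right)\left(\frac{1}{2} + \frac{\sqrt{33}}{2}\right)^n + \left(- \frac{5}{2} - \frac{5 \sqrt{33}}{66}\right)\left(\frac{1}{2} - \frac{\sqrt{33}}{2}\right)^n.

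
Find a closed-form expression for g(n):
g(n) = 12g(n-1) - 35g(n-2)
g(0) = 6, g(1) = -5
Characteristic equation: x² - 12x + 35 = 0, which factors as (x - (5))(x - (7)) = 0.
Roots r₁ = 5, r₂ = 7 (distinct).
General solution: g(n) = A·(5)^n + B·(7)^n.
From g(0) = 6: A + B = 6.
From g(1) = -5: 5A + 7B = -5.
Solving: A = \frac{47}{2}, B = - \frac{35}{2}.
So g(n) = \frac{47 \cdot 5^{n}}{2} - \frac{35 \cdot 7^{n}}{2}.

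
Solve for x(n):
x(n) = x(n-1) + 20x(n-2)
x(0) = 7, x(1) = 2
Characteristic equation: x² - x - 20 = 0, which factors as (x - (5))(x - (-4)) = 0.
Roots r₁ = 5, r₂ = -4 (distinct).
General solution: x(n) = A·(5)^n + B·(-4)^n.
From x(0) = 7: A + B = 7.
From x(1) = 2: 5A - 4B = 2.
Solving: A = \frac{10}{3}, B = \frac{11}{3}.
So x(n) = \frac{11 \left(-4\right)^{n}}{3} + \frac{10 \cdot 5^{n}}{3}.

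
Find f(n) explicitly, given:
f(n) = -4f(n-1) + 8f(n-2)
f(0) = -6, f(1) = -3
Characteristic equation: x² + 4x - 8 = 0.
Discriminant Δ = (-4)² + 4·(8) = 48.
Roots r₁,₂ = (-4 ± √48)/2, so r₁ = -2 + 2 \sqrt{3}, r₂ = - 2 \sqrt{3} - 2.
General solution: f(n) = A·r₁^n + B·r₂^n.
From the initial conditions, A + B = -6 and r₁A + r₂B = -3.
Since r₁ - r₂ = √48: A = (-3 - (-6)r₂)/√48 = -3 - \frac{5 \sqrt{3}}{4}, and B = -6 - A = -3 + \frac{5 \sqrt{3}}{4}.
So f(n) = \left(-3 - \frac{5 \sqrt{3}}{4}\right)\left(-2 + 2 \sqrt{3}\right)^n + \left(-3 + \frac{5 \sqrt{3}}{4}\right)\left(- 2 \sqrt{3} - 2\right)^n.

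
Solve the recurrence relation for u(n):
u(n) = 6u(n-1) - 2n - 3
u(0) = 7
First-order linear with linear forcing.
Homogeneous solution: u_h(n) = A·(6)^n.
Try particular u_p(n) = pn + q. Substituting:
  pn + q = 6(p(n-1) + q) - 2n - 3.
Matching the n-coefficient: p = 6p - 2 ⇒ p = \frac{2}{5}.
Matching constants: q = -6p + 6q - 3 ⇒ q = \frac{27}{25}.
General: u(n) = A·(6)^n + \frac{2 n}{5} + \frac{27}{25}.
Apply u(0) = 7: A + \frac{27}{25} = 7 ⇒ A = \frac{148}{25}.
So u(n) = \frac{148 \cdot 6^{n}}{25} + \frac{2 n}{5} + \frac{27}{25}.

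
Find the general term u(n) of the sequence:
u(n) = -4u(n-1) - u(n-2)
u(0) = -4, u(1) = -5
Characteristic equation: x² + 4x + 1 = 0.
Discriminant Δ = (-4)² + 4·(-1) = 12.
Roots r₁,₂ = (-4 ± √12)/2, so r₁ = -2 + \sqrt{3}, r₂ = -2 - \sqrt{3}.
General solution: u(n) = A·r₁^n + B·r₂^n.
From the initial conditions, A + B = -4 and r₁A + r₂B = -5.
Since r₁ - r₂ = √12: A = (-5 - (-4)r₂)/√12 = - \frac{13 \sqrt{3}}{6} - 2, and B = -4 - A = -2 + \frac{13 \sqrt{3}}{6}.
So u(n) = \left(- \frac{13 \sqrt{3}}{6} - 2\right)\left(-2 + \sqrt{3}\right)^n + \left(-2 + \frac{13 \sqrt{3}}{6}\right)\left(-2 - \sqrt{3}\right)^n.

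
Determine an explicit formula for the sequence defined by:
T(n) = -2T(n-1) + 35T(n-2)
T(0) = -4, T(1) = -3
Characteristic equation: x² + 2x - 35 = 0, which factors as (x - (5))(x - (-7)) = 0.
Roots r₁ = 5, r₂ = -7 (distinct).
General solution: T(n) = A·(5)^n + B·(-7)^n.
From T(0) = -4: A + B = -4.
From T(1) = -3: 5A - 7B = -3.
Solving: A = - \frac{31}{12}, B = - \frac{17}{12}.
So T(n) = - \frac{17 \left(-7\right)^{n}}{12} - \frac{31 \cdot 5^{n}}{12}.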